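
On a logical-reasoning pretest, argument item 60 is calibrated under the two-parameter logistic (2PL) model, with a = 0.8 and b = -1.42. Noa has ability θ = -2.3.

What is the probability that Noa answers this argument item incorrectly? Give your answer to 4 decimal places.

P(θ) = 1 / (1 + exp(−a(θ − b)))
Exponent: 0.8 × (-2.3 − (-1.42)) = -0.7040
1/(1 + e^{0.7040}) = 0.3309
P(incorrect) = 1 − 0.3309 = 0.6691

0.6691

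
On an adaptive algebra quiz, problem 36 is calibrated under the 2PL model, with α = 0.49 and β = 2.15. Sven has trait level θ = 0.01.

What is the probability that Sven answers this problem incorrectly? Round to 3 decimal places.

P(θ) = 1 / (1 + exp(−α(θ − β)))
Exponent: 0.49 × (0.01 − 2.15) = -1.0486
1/(1 + e^{1.0486}) = 0.2595
P(incorrect) = 1 − 0.2595 = 0.7405

0.741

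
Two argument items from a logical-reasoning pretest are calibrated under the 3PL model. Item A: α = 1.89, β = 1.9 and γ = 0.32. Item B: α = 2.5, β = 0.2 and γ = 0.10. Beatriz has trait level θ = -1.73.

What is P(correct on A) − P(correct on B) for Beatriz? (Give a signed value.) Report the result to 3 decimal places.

P(θ) = γ + (1 − γ) · 1 / (1 + exp(−α(θ − β)))
P_A = 0.3207
P_B = 0.1072
P_A − P_B = 0.2135

0.214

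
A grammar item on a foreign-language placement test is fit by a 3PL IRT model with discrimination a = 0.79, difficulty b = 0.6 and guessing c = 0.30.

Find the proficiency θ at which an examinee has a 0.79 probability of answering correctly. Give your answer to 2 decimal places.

1.67

P(θ) = c + (1 − c) · 1 / (1 + exp(−a(θ − b)))
Remove guessing floor: (0.79 − 0.30)/(1 − 0.30) = 0.7000
logit = ln(0.7000/0.3000) = 0.8473
θ = b + logit/(a) = 0.6 + 0.8473/0.7900 = 1.6725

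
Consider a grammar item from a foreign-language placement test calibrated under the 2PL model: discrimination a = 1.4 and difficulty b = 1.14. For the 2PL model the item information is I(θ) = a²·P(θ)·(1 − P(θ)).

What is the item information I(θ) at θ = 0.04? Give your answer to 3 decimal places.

P = 1/(1+e^{1.5400}) = 0.1765
P(1−P) = 0.1765 × 0.8235 = 0.1454
I = a² × P(1−P) = 1.4² × 0.1454 = 0.28493

0.285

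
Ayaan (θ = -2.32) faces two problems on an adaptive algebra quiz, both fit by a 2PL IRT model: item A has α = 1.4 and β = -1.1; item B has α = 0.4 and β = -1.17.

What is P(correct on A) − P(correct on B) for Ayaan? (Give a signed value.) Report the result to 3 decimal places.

-0.234

P(θ) = 1 / (1 + exp(−α(θ − β)))
P_A = 0.1534
P_B = 0.3870
P_A − P_B = -0.2336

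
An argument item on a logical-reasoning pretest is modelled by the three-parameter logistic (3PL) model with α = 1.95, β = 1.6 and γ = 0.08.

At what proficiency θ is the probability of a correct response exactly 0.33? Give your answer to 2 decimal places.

P(θ) = γ + (1 − γ) · 1 / (1 + exp(−α(θ − β)))
Remove guessing floor: (0.33 − 0.08)/(1 − 0.08) = 0.2717
logit = ln(0.2717/0.7283) = -0.9858
θ = β + logit/(α) = 1.6 + (-0.9858)/1.9500 = 1.0945

1.09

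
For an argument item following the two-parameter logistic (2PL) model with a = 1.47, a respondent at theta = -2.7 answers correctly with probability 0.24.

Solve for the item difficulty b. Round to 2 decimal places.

P(theta) = 1 / (1 + exp(−a(theta − b)))
logit(0.24) = ln(0.24/0.76) = -1.1527
b = theta − logit/(a) = -2.7 − (-1.1527)/1.4700 = -1.9159

-1.92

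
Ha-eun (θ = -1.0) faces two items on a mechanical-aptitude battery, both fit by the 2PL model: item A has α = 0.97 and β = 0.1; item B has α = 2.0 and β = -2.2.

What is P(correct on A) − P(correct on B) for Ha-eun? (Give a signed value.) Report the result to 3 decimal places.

-0.661

P(θ) = 1 / (1 + exp(−α(θ − β)))
P_A = 0.2560
P_B = 0.9168
P_A − P_B = -0.6609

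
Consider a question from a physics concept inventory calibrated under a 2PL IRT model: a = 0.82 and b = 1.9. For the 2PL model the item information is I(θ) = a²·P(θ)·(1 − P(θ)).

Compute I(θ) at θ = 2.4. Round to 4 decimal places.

0.1612

P = 1/(1+e^{-0.4100}) = 0.6011
P(1−P) = 0.6011 × 0.3989 = 0.2398
I = a² × P(1−P) = 0.82² × 0.2398 = 0.16123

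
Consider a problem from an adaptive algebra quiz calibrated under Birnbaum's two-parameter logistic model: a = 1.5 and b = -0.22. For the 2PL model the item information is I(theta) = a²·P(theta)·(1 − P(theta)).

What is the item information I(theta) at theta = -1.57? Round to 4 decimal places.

0.2318

P = 1/(1+e^{2.0250}) = 0.1166
P(1−P) = 0.1166 × 0.8834 = 0.1030
I = a² × P(1−P) = 1.5² × 0.1030 = 0.23177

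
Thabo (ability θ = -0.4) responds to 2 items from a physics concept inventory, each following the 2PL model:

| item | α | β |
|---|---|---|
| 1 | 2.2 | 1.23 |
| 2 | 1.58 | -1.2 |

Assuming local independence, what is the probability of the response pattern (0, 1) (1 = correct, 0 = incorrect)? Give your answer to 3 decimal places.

P(θ) = 1 / (1 + exp(−α(θ − β)))
P_1 = 1/(1+e^{3.5860}) = 0.0270
P_2 = 1/(1+e^{-1.2640}) = 0.7797
L = (1−P_1) × P_2 = 0.9730 × 0.7797 = 0.75869

0.759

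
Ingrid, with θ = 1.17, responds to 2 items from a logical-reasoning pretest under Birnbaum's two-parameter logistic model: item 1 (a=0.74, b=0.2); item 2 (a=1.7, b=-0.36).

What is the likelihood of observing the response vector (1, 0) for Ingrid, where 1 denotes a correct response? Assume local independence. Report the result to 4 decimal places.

P(θ) = 1 / (1 + exp(−a(θ − b)))
P_1 = 1/(1+e^{-0.7178}) = 0.6721
P_2 = 1/(1+e^{-2.6010}) = 0.9309
L = P_1 × (1−P_2) = 0.6721 × 0.0691 = 0.04643

0.0464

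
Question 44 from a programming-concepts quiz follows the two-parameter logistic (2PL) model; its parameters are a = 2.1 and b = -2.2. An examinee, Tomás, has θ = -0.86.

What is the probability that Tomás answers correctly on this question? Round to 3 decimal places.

0.943

P(θ) = 1 / (1 + exp(−a(θ − b)))
Exponent: 2.1 × (-0.86 − (-2.2)) = 2.8140
1/(1 + e^{-2.8140}) = 0.9434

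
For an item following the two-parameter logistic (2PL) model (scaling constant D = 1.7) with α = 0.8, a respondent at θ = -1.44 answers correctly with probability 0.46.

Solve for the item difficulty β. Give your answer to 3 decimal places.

-1.322

P(θ) = 1 / (1 + exp(−D·α(θ − β)))
logit(0.46) = ln(0.46/0.54) = -0.1603
β = θ − logit/(1.7·α) = -1.44 − (-0.1603)/1.3600 = -1.3221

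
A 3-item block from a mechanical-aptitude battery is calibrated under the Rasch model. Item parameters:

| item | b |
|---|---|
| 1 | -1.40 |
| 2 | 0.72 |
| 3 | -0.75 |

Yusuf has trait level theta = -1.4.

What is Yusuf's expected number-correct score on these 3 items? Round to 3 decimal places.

P(theta) = 1 / (1 + exp(−(theta − b)))
P_1 = 1/(1+e^{0.0000}) = 0.5000
P_2 = 1/(1+e^{2.1200}) = 0.1072
P_3 = 1/(1+e^{0.6500}) = 0.3430
E[score] = 0.5000 + 0.1072 + 0.3430 = 0.9502

0.950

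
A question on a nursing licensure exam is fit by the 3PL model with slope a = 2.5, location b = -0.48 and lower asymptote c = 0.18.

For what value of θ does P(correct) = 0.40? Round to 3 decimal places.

P(θ) = c + (1 − c) · 1 / (1 + exp(−a(θ − b)))
Remove guessing floor: (0.40 − 0.18)/(1 − 0.18) = 0.2683
logit = ln(0.2683/0.7317) = -1.0033
θ = b + logit/(a) = -0.48 + (-1.0033)/2.5000 = -0.8813

-0.881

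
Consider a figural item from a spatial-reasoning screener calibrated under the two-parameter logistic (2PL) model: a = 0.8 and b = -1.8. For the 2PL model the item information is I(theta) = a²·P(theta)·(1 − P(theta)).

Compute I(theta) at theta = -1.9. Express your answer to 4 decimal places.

0.1597

P = 1/(1+e^{0.0800}) = 0.4800
P(1−P) = 0.4800 × 0.5200 = 0.2496
I = a² × P(1−P) = 0.8² × 0.2496 = 0.15974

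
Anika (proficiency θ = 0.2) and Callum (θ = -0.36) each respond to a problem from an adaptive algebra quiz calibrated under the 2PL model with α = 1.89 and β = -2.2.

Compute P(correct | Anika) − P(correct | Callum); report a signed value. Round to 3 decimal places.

P(θ) = 1 / (1 + exp(−α(θ − β)))
P(Anika) = 0.9894  [exponent 4.5360]
P(Callum) = 0.9700  [exponent 3.4776]
Difference = 0.9894 − 0.9700 = 0.0194

0.019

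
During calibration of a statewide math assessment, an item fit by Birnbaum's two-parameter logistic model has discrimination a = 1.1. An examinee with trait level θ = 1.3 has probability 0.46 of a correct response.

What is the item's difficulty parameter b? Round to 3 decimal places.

P(θ) = 1 / (1 + exp(−a(θ − b)))
logit(0.46) = ln(0.46/0.54) = -0.1603
b = θ − logit/(a) = 1.3 − (-0.1603)/1.1000 = 1.4458

1.446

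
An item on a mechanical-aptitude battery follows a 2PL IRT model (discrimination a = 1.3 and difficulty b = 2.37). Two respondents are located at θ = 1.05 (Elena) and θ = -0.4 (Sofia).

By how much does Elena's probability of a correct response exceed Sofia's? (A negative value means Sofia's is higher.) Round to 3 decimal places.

0.126

P(θ) = 1 / (1 + exp(−a(θ − b)))
P(Elena) = 0.1524  [exponent -1.7160]
P(Sofia) = 0.0266  [exponent -3.6010]
Difference = 0.1524 − 0.0266 = 0.1258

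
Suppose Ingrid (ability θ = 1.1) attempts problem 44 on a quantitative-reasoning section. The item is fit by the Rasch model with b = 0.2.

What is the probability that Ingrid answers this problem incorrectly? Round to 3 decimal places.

0.289

P(θ) = 1 / (1 + exp(−(θ − b)))
Exponent: (1.1 − 0.2) = 0.9000
1/(1 + e^{-0.9000}) = 0.7109
P = 0.7109
P(incorrect) = 1 − 0.7109 = 0.2891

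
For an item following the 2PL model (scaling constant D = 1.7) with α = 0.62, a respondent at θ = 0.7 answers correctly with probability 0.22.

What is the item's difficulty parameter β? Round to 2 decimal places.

P(θ) = 1 / (1 + exp(−D·α(θ − β)))
logit(0.22) = ln(0.22/0.78) = -1.2657
β = θ − logit/(1.7·α) = 0.7 − (-1.2657)/1.0540 = 1.9008

1.90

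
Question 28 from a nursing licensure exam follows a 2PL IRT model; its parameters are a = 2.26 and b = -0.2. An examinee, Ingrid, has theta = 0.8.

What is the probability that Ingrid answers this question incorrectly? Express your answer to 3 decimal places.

0.094

P(theta) = 1 / (1 + exp(−a(theta − b)))
Exponent: 2.26 × (0.8 − (-0.2)) = 2.2600
1/(1 + e^{-2.2600}) = 0.9055
P(incorrect) = 1 − 0.9055 = 0.0945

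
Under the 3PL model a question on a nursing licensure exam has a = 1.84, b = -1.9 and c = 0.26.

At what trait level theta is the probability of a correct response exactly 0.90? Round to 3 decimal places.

P(theta) = c + (1 − c) · 1 / (1 + exp(−a(theta − b)))
Remove guessing floor: (0.90 − 0.26)/(1 − 0.26) = 0.8649
logit = ln(0.8649/0.1351) = 1.8563
theta = b + logit/(a) = -1.9 + 1.8563/1.8400 = -0.8911

-0.891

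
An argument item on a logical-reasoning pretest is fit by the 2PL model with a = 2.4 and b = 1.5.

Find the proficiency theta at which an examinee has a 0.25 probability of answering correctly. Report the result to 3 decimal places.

1.042

P(theta) = 1 / (1 + exp(−a(theta − b)))
logit = ln(0.2500/0.7500) = -1.0986
theta = b + logit/(a) = 1.5 + (-1.0986)/2.4000 = 1.0422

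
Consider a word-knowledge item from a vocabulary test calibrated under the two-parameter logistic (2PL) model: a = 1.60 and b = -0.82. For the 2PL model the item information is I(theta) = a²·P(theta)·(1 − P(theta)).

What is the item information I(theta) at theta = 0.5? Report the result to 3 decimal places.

0.246

P = 1/(1+e^{-2.1120}) = 0.8921
P(1−P) = 0.8921 × 0.1079 = 0.0963
I = a² × P(1−P) = 1.60² × 0.0963 = 0.24649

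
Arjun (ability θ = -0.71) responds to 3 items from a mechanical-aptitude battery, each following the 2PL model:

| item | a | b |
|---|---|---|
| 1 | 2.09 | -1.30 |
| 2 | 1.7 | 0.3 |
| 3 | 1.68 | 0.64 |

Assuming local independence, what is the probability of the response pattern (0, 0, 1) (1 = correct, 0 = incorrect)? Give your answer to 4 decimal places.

P(θ) = 1 / (1 + exp(−a(θ − b)))
P_1 = 1/(1+e^{-1.2331}) = 0.7744
P_2 = 1/(1+e^{1.7170}) = 0.1523
P_3 = 1/(1+e^{2.2680}) = 0.0938
L = (1−P_1) × (1−P_2) × P_3 = 0.2256 × 0.8477 × 0.0938 = 0.01794

0.0179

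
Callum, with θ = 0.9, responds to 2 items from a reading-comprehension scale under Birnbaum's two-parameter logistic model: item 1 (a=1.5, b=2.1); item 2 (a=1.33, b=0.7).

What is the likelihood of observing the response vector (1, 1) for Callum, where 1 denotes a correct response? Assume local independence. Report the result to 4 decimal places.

P(θ) = 1 / (1 + exp(−a(θ − b)))
P_1 = 1/(1+e^{1.8000}) = 0.1419
P_2 = 1/(1+e^{-0.2660}) = 0.5661
L = P_1 × P_2 = 0.1419 × 0.5661 = 0.08030

0.0803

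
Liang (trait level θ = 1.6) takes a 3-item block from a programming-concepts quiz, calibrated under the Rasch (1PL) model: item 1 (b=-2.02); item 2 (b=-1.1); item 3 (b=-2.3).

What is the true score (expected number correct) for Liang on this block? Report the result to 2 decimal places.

2.89

P(θ) = 1 / (1 + exp(−(θ − b)))
P_1 = 1/(1+e^{-3.6200}) = 0.9739
P_2 = 1/(1+e^{-2.7000}) = 0.9370
P_3 = 1/(1+e^{-3.9000}) = 0.9802
E[score] = 0.9739 + 0.9370 + 0.9802 = 2.8911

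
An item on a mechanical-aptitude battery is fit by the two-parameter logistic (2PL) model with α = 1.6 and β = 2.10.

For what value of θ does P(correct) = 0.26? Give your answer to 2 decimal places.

1.45

P(θ) = 1 / (1 + exp(−α(θ − β)))
logit = ln(0.2600/0.7400) = -1.0460
θ = β + logit/(α) = 2.10 + (-1.0460)/1.6000 = 1.4463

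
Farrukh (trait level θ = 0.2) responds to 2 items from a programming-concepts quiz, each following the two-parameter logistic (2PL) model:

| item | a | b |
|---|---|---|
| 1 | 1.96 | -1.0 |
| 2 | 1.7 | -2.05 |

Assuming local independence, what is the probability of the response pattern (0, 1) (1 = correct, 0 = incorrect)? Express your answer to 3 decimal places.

0.085

P(θ) = 1 / (1 + exp(−a(θ − b)))
P_1 = 1/(1+e^{-2.3520}) = 0.9131
P_2 = 1/(1+e^{-3.8250}) = 0.9786
L = (1−P_1) × P_2 = 0.0869 × 0.9786 = 0.08505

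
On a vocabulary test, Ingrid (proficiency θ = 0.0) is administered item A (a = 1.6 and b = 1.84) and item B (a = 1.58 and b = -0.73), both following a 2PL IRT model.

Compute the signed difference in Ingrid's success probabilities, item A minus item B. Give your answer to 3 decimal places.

P(θ) = 1 / (1 + exp(−a(θ − b)))
P_A = 0.0500
P_B = 0.7601
P_A − P_B = -0.7101

-0.710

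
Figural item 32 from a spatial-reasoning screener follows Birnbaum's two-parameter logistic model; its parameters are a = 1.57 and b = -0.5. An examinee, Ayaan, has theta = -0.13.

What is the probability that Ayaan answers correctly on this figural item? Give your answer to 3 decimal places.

P(theta) = 1 / (1 + exp(−a(theta − b)))
Exponent: 1.57 × (-0.13 − (-0.5)) = 0.5809
1/(1 + e^{-0.5809}) = 0.6413

0.641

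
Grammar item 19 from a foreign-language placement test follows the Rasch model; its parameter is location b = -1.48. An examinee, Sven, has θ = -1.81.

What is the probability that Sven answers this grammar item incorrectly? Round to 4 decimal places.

P(θ) = 1 / (1 + exp(−(θ − b)))
Exponent: (-1.81 − (-1.48)) = -0.3300
1/(1 + e^{0.3300}) = 0.4182
P = 0.4182
P(incorrect) = 1 − 0.4182 = 0.5818

0.5818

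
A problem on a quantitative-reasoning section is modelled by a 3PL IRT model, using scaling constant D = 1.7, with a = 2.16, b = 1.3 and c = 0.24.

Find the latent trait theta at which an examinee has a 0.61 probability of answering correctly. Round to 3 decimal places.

P(theta) = c + (1 − c) · 1 / (1 + exp(−D·a(theta − b)))
Remove guessing floor: (0.61 − 0.24)/(1 − 0.24) = 0.4868
logit = ln(0.4868/0.5132) = -0.0526
theta = b + logit/(1.7·a) = 1.3 + (-0.0526)/3.6720 = 1.2857

1.286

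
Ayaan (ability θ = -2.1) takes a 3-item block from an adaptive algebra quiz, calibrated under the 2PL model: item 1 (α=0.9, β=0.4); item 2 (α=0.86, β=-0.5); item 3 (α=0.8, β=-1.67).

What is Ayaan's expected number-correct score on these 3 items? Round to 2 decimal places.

0.71

P(θ) = 1 / (1 + exp(−α(θ − β)))
P_1 = 1/(1+e^{2.2500}) = 0.0953
P_2 = 1/(1+e^{1.3760}) = 0.2017
P_3 = 1/(1+e^{0.3440}) = 0.4148
E[score] = 0.0953 + 0.2017 + 0.4148 = 0.7118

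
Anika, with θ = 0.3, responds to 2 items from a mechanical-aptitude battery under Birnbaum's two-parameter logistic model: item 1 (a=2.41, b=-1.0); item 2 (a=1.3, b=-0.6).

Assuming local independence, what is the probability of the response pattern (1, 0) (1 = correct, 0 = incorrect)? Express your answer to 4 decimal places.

0.2270

P(θ) = 1 / (1 + exp(−a(θ − b)))
P_1 = 1/(1+e^{-3.1330}) = 0.9582
P_2 = 1/(1+e^{-1.1700}) = 0.7631
L = P_1 × (1−P_2) = 0.9582 × 0.2369 = 0.22696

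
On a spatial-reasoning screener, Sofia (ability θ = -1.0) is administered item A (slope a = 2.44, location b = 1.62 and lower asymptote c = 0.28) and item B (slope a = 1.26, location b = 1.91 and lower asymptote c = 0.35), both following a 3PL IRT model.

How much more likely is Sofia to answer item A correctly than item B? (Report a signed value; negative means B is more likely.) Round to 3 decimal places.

-0.085

P(θ) = c + (1 − c) · 1 / (1 + exp(−a(θ − b)))
P_A = 0.2812
P_B = 0.3662
P_A − P_B = -0.0850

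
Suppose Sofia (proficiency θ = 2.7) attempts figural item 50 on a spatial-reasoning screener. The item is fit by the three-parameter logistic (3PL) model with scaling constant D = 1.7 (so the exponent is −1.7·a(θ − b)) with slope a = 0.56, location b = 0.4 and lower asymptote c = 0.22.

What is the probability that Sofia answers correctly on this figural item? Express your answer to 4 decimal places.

0.9215

P(θ) = c + (1 − c) · 1 / (1 + exp(−D·a(θ − b)))
Exponent: 1.7 × 0.56 × (2.7 − 0.4) = 2.1896
1/(1 + e^{-2.1896}) = 0.8993
P = 0.22 + 0.78 × 0.8993 = 0.9215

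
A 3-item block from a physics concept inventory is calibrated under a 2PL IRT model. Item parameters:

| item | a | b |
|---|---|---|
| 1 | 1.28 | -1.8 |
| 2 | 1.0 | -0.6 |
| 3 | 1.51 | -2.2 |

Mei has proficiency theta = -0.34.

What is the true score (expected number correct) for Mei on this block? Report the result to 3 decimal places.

2.374

P(theta) = 1 / (1 + exp(−a(theta − b)))
P_1 = 1/(1+e^{-1.8688}) = 0.8663
P_2 = 1/(1+e^{-0.2600}) = 0.5646
P_3 = 1/(1+e^{-2.8086}) = 0.9431
E[score] = 0.8663 + 0.5646 + 0.9431 = 2.3741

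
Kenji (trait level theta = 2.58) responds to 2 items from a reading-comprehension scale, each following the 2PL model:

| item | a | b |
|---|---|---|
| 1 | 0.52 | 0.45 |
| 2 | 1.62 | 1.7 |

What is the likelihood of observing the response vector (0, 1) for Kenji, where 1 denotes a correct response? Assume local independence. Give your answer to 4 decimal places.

P(theta) = 1 / (1 + exp(−a(theta − b)))
P_1 = 1/(1+e^{-1.1076}) = 0.7517
P_2 = 1/(1+e^{-1.4256}) = 0.8062
L = (1−P_1) × P_2 = 0.2483 × 0.8062 = 0.20020

0.2002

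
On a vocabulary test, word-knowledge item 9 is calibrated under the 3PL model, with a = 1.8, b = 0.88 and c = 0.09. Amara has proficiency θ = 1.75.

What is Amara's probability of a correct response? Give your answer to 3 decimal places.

0.843

P(θ) = c + (1 − c) · 1 / (1 + exp(−a(θ − b)))
Exponent: 1.8 × (1.75 − 0.88) = 1.5660
1/(1 + e^{-1.5660}) = 0.8272
P = 0.09 + 0.91 × 0.8272 = 0.8428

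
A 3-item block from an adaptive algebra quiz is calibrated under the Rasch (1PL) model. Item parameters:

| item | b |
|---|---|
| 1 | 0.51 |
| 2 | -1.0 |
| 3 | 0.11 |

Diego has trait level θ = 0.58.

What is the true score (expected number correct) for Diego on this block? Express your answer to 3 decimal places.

P(θ) = 1 / (1 + exp(−(θ − b)))
P_1 = 1/(1+e^{-0.0700}) = 0.5175
P_2 = 1/(1+e^{-1.5800}) = 0.8292
P_3 = 1/(1+e^{-0.4700}) = 0.6154
E[score] = 0.5175 + 0.8292 + 0.6154 = 1.9621

1.962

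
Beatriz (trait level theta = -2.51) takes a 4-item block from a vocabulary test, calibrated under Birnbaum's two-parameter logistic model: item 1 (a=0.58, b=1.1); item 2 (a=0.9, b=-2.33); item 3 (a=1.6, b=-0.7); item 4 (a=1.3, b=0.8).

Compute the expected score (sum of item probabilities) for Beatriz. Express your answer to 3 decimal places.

0.635

P(theta) = 1 / (1 + exp(−a(theta − b)))
P_1 = 1/(1+e^{2.0938}) = 0.1097
P_2 = 1/(1+e^{0.1620}) = 0.4596
P_3 = 1/(1+e^{2.8960}) = 0.0524
P_4 = 1/(1+e^{4.3030}) = 0.0133
E[score] = 0.1097 + 0.4596 + 0.0524 + 0.0133 = 0.6350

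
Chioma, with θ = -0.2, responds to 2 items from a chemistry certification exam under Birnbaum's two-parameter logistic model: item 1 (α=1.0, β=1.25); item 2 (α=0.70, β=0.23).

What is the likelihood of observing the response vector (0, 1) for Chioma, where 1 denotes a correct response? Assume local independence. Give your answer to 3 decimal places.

0.345

P(θ) = 1 / (1 + exp(−α(θ − β)))
P_1 = 1/(1+e^{1.4500}) = 0.1900
P_2 = 1/(1+e^{0.3010}) = 0.4253
L = (1−P_1) × P_2 = 0.8100 × 0.4253 = 0.34450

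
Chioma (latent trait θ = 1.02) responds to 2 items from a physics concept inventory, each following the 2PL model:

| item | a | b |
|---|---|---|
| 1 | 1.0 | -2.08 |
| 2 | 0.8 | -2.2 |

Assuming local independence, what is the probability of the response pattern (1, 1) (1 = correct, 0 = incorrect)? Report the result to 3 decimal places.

P(θ) = 1 / (1 + exp(−a(θ − b)))
P_1 = 1/(1+e^{-3.1000}) = 0.9569
P_2 = 1/(1+e^{-2.5760}) = 0.9293
L = P_1 × P_2 = 0.9569 × 0.9293 = 0.88924

0.889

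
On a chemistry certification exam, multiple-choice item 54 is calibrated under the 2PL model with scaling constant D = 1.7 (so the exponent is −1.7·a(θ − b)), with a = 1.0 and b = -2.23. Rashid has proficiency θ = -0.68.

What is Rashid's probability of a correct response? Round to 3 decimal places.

P(θ) = 1 / (1 + exp(−D·a(θ − b)))
Exponent: 1.7 × 1.0 × (-0.68 − (-2.23)) = 2.6350
1/(1 + e^{-2.6350}) = 0.9331
P = 0.9331

0.933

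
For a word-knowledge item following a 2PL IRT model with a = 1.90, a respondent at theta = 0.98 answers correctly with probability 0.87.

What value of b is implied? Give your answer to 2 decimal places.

P(theta) = 1 / (1 + exp(−a(theta − b)))
logit(0.87) = ln(0.87/0.13) = 1.9010
b = theta − logit/(a) = 0.98 − 1.9010/1.9000 = -0.0205

-0.02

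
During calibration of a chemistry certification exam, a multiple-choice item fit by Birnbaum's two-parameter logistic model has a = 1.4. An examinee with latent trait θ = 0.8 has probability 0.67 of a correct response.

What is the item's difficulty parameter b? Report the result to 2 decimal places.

P(θ) = 1 / (1 + exp(−a(θ − b)))
logit(0.67) = ln(0.67/0.33) = 0.7082
b = θ − logit/(a) = 0.8 − 0.7082/1.4000 = 0.2942

0.29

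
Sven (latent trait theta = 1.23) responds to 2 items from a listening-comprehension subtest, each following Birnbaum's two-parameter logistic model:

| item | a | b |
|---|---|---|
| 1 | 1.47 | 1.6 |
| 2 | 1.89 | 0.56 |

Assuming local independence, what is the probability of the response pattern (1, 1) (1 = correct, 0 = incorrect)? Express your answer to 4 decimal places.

P(theta) = 1 / (1 + exp(−a(theta − b)))
P_1 = 1/(1+e^{0.5439}) = 0.3673
P_2 = 1/(1+e^{-1.2663}) = 0.7801
L = P_1 × P_2 = 0.3673 × 0.7801 = 0.28652

0.2865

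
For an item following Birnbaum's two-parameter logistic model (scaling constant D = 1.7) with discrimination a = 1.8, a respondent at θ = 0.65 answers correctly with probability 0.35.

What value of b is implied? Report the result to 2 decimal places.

0.85

P(θ) = 1 / (1 + exp(−D·a(θ − b)))
logit(0.35) = ln(0.35/0.65) = -0.6190
b = θ − logit/(1.7·a) = 0.65 − (-0.6190)/3.0600 = 0.8523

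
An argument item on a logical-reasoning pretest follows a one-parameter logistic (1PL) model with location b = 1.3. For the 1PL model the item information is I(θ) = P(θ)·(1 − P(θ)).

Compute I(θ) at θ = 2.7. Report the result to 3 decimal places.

P = 1/(1+e^{-1.4000}) = 0.8022
P(1−P) = 0.8022 × 0.1978 = 0.1587
I = P(1−P) = 0.15868

0.159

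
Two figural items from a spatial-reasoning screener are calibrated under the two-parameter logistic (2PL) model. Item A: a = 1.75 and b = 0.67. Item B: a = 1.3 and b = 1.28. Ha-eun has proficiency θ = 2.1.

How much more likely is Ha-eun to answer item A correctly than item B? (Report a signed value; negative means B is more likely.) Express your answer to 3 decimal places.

0.180

P(θ) = 1 / (1 + exp(−a(θ − b)))
P_A = 0.9243
P_B = 0.7438
P_A − P_B = 0.1805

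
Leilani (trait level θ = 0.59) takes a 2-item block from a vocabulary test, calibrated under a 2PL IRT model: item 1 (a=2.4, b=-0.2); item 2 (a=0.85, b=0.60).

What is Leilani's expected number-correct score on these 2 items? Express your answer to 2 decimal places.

P(θ) = 1 / (1 + exp(−a(θ − b)))
P_1 = 1/(1+e^{-1.8960}) = 0.8694
P_2 = 1/(1+e^{0.0085}) = 0.4979
E[score] = 0.8694 + 0.4979 = 1.3673

1.37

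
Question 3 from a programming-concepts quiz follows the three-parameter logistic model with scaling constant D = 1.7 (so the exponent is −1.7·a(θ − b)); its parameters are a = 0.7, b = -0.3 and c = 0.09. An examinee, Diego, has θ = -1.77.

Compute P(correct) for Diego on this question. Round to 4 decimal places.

P(θ) = c + (1 − c) · 1 / (1 + exp(−D·a(θ − b)))
Exponent: 1.7 × 0.7 × (-1.77 − (-0.3)) = -1.7493
1/(1 + e^{1.7493}) = 0.1481
P = 0.09 + 0.91 × 0.1481 = 0.2248

0.2248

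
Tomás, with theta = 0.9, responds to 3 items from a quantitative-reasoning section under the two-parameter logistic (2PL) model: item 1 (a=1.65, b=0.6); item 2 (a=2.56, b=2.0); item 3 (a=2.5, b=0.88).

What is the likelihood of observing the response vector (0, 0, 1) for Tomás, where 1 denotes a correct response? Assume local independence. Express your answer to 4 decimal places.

0.1831

P(theta) = 1 / (1 + exp(−a(theta − b)))
P_1 = 1/(1+e^{-0.4950}) = 0.6213
P_2 = 1/(1+e^{2.8160}) = 0.0565
P_3 = 1/(1+e^{-0.0500}) = 0.5125
L = (1−P_1) × (1−P_2) × P_3 = 0.3787 × 0.9435 × 0.5125 = 0.18313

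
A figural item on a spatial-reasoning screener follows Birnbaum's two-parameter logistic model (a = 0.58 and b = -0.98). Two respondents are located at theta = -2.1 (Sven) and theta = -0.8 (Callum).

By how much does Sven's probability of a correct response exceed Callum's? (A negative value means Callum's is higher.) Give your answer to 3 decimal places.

-0.183

P(theta) = 1 / (1 + exp(−a(theta − b)))
P(Sven) = 0.3431  [exponent -0.6496]
P(Callum) = 0.5261  [exponent 0.1044]
Difference = 0.3431 − 0.5261 = -0.1830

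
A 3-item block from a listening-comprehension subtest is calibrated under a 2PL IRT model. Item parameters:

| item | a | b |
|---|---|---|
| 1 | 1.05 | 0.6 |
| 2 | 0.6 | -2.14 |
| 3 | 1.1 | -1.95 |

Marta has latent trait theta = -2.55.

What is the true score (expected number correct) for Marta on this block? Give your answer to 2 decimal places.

P(theta) = 1 / (1 + exp(−a(theta − b)))
P_1 = 1/(1+e^{3.3075}) = 0.0353
P_2 = 1/(1+e^{0.2460}) = 0.4388
P_3 = 1/(1+e^{0.6600}) = 0.3407
E[score] = 0.0353 + 0.4388 + 0.3407 = 0.8149

0.81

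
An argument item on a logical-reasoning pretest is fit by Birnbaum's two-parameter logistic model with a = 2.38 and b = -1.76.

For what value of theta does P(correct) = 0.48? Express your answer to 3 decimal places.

-1.794

P(theta) = 1 / (1 + exp(−a(theta − b)))
logit = ln(0.4800/0.5200) = -0.0800
theta = b + logit/(a) = -1.76 + (-0.0800)/2.3800 = -1.7936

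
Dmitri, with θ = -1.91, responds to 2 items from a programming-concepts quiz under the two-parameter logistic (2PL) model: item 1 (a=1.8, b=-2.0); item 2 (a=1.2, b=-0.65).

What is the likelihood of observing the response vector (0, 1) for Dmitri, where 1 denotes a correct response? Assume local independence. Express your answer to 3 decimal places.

P(θ) = 1 / (1 + exp(−a(θ − b)))
P_1 = 1/(1+e^{-0.1620}) = 0.5404
P_2 = 1/(1+e^{1.5120}) = 0.1806
L = (1−P_1) × P_2 = 0.4596 × 0.1806 = 0.08302

0.083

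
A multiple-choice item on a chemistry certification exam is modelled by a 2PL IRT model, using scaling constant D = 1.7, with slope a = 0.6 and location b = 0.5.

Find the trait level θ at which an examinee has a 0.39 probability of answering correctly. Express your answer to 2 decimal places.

0.06

P(θ) = 1 / (1 + exp(−D·a(θ − b)))
logit = ln(0.3900/0.6100) = -0.4473
θ = b + logit/(1.7·a) = 0.5 + (-0.4473)/1.0200 = 0.0615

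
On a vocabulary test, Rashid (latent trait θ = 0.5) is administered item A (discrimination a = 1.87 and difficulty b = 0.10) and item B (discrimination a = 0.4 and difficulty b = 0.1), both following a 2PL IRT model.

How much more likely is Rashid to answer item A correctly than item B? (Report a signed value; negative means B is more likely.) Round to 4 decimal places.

P(θ) = 1 / (1 + exp(−a(θ − b)))
P_A = 0.6787
P_B = 0.5399
P_A − P_B = 0.1388

0.1388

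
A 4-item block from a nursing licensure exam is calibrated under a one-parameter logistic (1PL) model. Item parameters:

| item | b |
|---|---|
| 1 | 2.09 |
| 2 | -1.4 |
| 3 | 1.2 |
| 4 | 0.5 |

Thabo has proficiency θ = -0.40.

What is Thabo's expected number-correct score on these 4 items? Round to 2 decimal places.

P(θ) = 1 / (1 + exp(−(θ − b)))
P_1 = 1/(1+e^{2.4900}) = 0.0766
P_2 = 1/(1+e^{-1.0000}) = 0.7311
P_3 = 1/(1+e^{1.6000}) = 0.1680
P_4 = 1/(1+e^{0.9000}) = 0.2891
E[score] = 0.0766 + 0.7311 + 0.1680 + 0.2891 = 1.2647

1.26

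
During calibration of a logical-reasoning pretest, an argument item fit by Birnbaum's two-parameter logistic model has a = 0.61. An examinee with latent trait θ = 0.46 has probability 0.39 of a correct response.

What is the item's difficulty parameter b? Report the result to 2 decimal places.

1.19

P(θ) = 1 / (1 + exp(−a(θ − b)))
logit(0.39) = ln(0.39/0.61) = -0.4473
b = θ − logit/(a) = 0.46 − (-0.4473)/0.6100 = 1.1933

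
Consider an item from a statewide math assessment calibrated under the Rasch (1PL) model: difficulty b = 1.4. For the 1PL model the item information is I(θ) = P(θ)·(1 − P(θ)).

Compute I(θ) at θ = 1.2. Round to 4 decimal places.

P = 1/(1+e^{0.2000}) = 0.4502
P(1−P) = 0.4502 × 0.5498 = 0.2475
I = P(1−P) = 0.24752

0.2475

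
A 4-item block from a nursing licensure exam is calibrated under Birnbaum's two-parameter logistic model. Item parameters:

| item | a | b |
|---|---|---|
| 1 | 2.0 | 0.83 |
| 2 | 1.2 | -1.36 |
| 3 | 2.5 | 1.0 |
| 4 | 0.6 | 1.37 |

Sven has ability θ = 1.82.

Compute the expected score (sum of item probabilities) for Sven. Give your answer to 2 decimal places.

P(θ) = 1 / (1 + exp(−a(θ − b)))
P_1 = 1/(1+e^{-1.9800}) = 0.8787
P_2 = 1/(1+e^{-3.8160}) = 0.9785
P_3 = 1/(1+e^{-2.0500}) = 0.8859
P_4 = 1/(1+e^{-0.2700}) = 0.5671
E[score] = 0.8787 + 0.9785 + 0.8859 + 0.5671 = 3.3102

3.31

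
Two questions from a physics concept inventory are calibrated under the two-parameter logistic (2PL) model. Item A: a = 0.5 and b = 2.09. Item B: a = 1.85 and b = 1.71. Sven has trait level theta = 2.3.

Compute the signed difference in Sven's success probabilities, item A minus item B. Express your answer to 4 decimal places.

P(theta) = 1 / (1 + exp(−a(theta − b)))
P_A = 0.5262
P_B = 0.7487
P_A − P_B = -0.2224

-0.2224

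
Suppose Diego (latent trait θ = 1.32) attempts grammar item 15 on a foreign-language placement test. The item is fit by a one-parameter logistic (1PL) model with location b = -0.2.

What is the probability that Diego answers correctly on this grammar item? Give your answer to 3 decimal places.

P(θ) = 1 / (1 + exp(−(θ − b)))
Exponent: (1.32 − (-0.2)) = 1.5200
1/(1 + e^{-1.5200}) = 0.8205
P = 0.8205

0.821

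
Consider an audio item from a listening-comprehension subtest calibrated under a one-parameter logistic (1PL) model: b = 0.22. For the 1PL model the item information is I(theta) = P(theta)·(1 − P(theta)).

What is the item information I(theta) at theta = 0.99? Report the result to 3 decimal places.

0.216

P = 1/(1+e^{-0.7700}) = 0.6835
P(1−P) = 0.6835 × 0.3165 = 0.2163
I = P(1−P) = 0.21632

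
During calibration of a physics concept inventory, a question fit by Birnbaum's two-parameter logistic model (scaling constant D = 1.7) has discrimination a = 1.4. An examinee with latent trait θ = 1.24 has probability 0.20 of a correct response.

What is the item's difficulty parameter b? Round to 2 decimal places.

P(θ) = 1 / (1 + exp(−D·a(θ − b)))
logit(0.20) = ln(0.20/0.80) = -1.3863
b = θ − logit/(1.7·a) = 1.24 − (-1.3863)/2.3800 = 1.8225

1.82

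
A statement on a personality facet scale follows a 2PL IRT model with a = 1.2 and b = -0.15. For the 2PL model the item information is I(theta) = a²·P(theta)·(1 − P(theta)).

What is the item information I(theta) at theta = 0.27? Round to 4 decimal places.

0.3381

P = 1/(1+e^{-0.5040}) = 0.6234
P(1−P) = 0.6234 × 0.3766 = 0.2348
I = a² × P(1−P) = 1.2² × 0.2348 = 0.33807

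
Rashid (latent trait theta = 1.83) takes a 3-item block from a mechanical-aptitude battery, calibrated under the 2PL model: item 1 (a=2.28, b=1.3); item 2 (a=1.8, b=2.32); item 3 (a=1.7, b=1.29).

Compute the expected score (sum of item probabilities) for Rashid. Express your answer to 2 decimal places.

1.78

P(theta) = 1 / (1 + exp(−a(theta − b)))
P_1 = 1/(1+e^{-1.2084}) = 0.7700
P_2 = 1/(1+e^{0.8820}) = 0.2928
P_3 = 1/(1+e^{-0.9180}) = 0.7146
E[score] = 0.7700 + 0.2928 + 0.7146 = 1.7774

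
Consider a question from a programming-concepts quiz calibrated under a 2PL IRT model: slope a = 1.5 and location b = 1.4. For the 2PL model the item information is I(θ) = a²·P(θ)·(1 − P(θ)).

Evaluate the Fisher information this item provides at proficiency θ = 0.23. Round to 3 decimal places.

0.283

P = 1/(1+e^{1.7550}) = 0.1474
P(1−P) = 0.1474 × 0.8526 = 0.1257
I = a² × P(1−P) = 1.5² × 0.1257 = 0.28279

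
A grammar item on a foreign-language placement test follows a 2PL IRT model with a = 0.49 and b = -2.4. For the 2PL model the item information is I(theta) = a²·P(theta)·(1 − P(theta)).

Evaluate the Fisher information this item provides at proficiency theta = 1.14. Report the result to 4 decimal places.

0.0306

P = 1/(1+e^{-1.7346}) = 0.8500
P(1−P) = 0.8500 × 0.1500 = 0.1275
I = a² × P(1−P) = 0.49² × 0.1275 = 0.03061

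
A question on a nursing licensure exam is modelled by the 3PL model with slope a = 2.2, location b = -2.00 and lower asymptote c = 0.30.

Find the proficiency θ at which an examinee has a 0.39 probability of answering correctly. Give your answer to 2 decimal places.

-2.87

P(θ) = c + (1 − c) · 1 / (1 + exp(−a(θ − b)))
Remove guessing floor: (0.39 − 0.30)/(1 − 0.30) = 0.1286
logit = ln(0.1286/0.8714) = -1.9136
θ = b + logit/(a) = -2.00 + (-1.9136)/2.2000 = -2.8698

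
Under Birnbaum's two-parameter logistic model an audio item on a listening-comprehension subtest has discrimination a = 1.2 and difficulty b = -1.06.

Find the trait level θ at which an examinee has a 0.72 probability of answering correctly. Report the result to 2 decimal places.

P(θ) = 1 / (1 + exp(−a(θ − b)))
logit = ln(0.7200/0.2800) = 0.9445
θ = b + logit/(a) = -1.06 + 0.9445/1.2000 = -0.2729

-0.27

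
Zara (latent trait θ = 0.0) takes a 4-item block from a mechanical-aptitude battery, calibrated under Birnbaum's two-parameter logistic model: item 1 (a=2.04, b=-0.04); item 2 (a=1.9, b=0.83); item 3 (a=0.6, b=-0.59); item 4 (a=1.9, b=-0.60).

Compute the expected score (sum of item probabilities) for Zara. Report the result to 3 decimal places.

2.037

P(θ) = 1 / (1 + exp(−a(θ − b)))
P_1 = 1/(1+e^{-0.0816}) = 0.5204
P_2 = 1/(1+e^{1.5770}) = 0.1712
P_3 = 1/(1+e^{-0.3540}) = 0.5876
P_4 = 1/(1+e^{-1.1400}) = 0.7577
E[score] = 0.5204 + 0.1712 + 0.5876 + 0.7577 = 2.0369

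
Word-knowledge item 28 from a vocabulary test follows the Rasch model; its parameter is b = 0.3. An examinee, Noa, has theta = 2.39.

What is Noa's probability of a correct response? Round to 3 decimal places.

0.890

P(theta) = 1 / (1 + exp(−(theta − b)))
Exponent: (2.39 − 0.3) = 2.0900
1/(1 + e^{-2.0900}) = 0.8899
P = 0.8899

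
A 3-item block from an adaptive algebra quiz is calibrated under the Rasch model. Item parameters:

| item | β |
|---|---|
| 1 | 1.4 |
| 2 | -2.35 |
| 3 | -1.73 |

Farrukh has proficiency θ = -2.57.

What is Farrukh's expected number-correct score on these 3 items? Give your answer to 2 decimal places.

0.77

P(θ) = 1 / (1 + exp(−(θ − β)))
P_1 = 1/(1+e^{3.9700}) = 0.0185
P_2 = 1/(1+e^{0.2200}) = 0.4452
P_3 = 1/(1+e^{0.8400}) = 0.3015
E[score] = 0.0185 + 0.4452 + 0.3015 = 0.7653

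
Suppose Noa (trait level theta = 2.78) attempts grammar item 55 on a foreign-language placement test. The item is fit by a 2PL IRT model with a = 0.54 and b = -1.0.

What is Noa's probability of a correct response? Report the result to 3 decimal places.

0.885

P(theta) = 1 / (1 + exp(−a(theta − b)))
Exponent: 0.54 × (2.78 − (-1.0)) = 2.0412
1/(1 + e^{-2.0412}) = 0.8851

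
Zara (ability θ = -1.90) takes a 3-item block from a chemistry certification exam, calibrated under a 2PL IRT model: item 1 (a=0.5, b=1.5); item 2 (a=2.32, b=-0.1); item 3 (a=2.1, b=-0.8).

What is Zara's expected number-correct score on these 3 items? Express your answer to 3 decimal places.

0.260

P(θ) = 1 / (1 + exp(−a(θ − b)))
P_1 = 1/(1+e^{1.7000}) = 0.1545
P_2 = 1/(1+e^{4.1760}) = 0.0151
P_3 = 1/(1+e^{2.3100}) = 0.0903
E[score] = 0.1545 + 0.0151 + 0.0903 = 0.2599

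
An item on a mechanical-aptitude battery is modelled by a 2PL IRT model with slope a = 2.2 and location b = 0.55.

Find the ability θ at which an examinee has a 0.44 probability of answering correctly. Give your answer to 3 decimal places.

P(θ) = 1 / (1 + exp(−a(θ − b)))
logit = ln(0.4400/0.5600) = -0.2412
θ = b + logit/(a) = 0.55 + (-0.2412)/2.2000 = 0.4404

0.440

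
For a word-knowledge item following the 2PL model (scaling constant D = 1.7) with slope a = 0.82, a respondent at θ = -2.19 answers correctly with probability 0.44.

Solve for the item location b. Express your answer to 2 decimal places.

-2.02

P(θ) = 1 / (1 + exp(−D·a(θ − b)))
logit(0.44) = ln(0.44/0.56) = -0.2412
b = θ − logit/(1.7·a) = -2.19 − (-0.2412)/1.3940 = -2.0170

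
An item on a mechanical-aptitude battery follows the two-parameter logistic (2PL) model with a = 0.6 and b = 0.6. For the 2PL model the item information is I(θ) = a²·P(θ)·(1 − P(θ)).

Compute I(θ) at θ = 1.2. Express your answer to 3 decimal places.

0.087

P = 1/(1+e^{-0.3600}) = 0.5890
P(1−P) = 0.5890 × 0.4110 = 0.2421
I = a² × P(1−P) = 0.6² × 0.2421 = 0.08715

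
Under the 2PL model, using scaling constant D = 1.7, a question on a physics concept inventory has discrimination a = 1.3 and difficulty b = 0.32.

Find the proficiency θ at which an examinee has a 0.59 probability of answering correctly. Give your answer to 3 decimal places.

P(θ) = 1 / (1 + exp(−D·a(θ − b)))
logit = ln(0.5900/0.4100) = 0.3640
θ = b + logit/(1.7·a) = 0.32 + 0.3640/2.2100 = 0.4847

0.485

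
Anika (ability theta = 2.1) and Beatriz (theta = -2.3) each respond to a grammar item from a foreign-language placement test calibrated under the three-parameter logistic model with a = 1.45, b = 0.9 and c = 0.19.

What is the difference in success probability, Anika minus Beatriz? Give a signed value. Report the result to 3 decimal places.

P(theta) = c + (1 − c) · 1 / (1 + exp(−a(theta − b)))
P(Anika) = 0.8791  [exponent 1.7400]
P(Beatriz) = 0.1977  [exponent -4.6400]
Difference = 0.8791 − 0.1977 = 0.6813

0.681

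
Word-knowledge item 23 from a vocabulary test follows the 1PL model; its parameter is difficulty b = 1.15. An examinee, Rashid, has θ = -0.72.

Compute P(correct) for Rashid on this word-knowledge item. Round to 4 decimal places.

0.1335

P(θ) = 1 / (1 + exp(−(θ − b)))
Exponent: (-0.72 − 1.15) = -1.8700
1/(1 + e^{1.8700}) = 0.1335
P = 0.1335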